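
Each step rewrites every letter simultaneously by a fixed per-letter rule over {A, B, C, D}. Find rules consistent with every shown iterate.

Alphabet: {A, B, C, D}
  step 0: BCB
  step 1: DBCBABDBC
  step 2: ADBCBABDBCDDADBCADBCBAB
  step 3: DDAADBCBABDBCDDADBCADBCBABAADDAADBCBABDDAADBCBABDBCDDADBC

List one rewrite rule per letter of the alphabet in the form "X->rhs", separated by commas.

A->DDA, B->DBC, C->BAB, D->A

  step 2 ⇒ step 3: ADBCBABDBCDDADBCADBCBAB ⇒ DDA·A·DBC·BAB·DBC·DDA·DBC·A·DBC·BAB·A·A·DDA·A·DBC·BAB·DDA·A·DBC·BAB·DBC·DDA·DBC
    A ↦ DDA
    B ↦ DBC
    C ↦ BAB
    D ↦ A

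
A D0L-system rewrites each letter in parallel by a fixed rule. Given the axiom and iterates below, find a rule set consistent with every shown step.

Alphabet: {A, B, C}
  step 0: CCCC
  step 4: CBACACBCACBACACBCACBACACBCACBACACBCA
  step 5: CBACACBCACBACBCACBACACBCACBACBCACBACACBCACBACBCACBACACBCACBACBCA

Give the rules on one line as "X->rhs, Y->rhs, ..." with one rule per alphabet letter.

  step 4 ⇒ step 5: CBACACBCACBACACBCACBACACBCACBACACBCA ⇒ CB·A·CA·CB·CA·CB·A·CB·CA·CB·A·CA·CB·CA·CB·A·CB·CA·CB·A·CA·CB·CA·CB·A·CB·CA·CB·A·CA·CB·CA·CB·A·CB·CA
    A ↦ CA
    B ↦ A
    C ↦ CB

A->CA, B->A, C->CB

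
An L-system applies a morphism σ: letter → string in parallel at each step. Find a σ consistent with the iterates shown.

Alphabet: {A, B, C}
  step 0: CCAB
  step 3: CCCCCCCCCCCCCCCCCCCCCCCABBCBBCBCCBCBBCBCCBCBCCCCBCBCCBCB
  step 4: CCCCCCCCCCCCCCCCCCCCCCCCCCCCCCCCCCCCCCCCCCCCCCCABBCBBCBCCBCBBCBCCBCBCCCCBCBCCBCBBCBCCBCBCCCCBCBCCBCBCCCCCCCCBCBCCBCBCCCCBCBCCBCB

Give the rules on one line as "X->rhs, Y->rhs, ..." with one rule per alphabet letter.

  step 3 ⇒ step 4: CCCCCCCCCCCCCCCCCCCCCCCABBCBBCBCCBCBBCBCCBCBCCCCBCBCCBCB ⇒ CC·CC·CC·CC·CC·CC·CC·CC·CC·CC·CC·CC·CC·CC·CC·CC·CC·CC·CC·CC·CC·CC·CC·CAB·BCB·BCB·CC·BCB·BCB·CC·BCB·CC·CC·BCB·CC·BCB·BCB·CC·BCB·CC·CC·BCB·CC·BCB·CC·CC·CC·CC·BCB·CC·BCB·CC·CC·BCB·CC·BCB
    A ↦ CAB
    B ↦ BCB
    C ↦ CC

A->CAB, B->BCB, C->CC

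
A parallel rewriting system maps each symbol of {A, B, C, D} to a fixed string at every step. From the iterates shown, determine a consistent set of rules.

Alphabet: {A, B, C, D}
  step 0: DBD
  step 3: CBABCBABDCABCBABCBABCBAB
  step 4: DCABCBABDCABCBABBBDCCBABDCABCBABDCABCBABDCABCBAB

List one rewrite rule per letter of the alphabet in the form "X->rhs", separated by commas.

  step 3 ⇒ step 4: CBABCBABDCABCBABCBABCBAB ⇒ DC·AB·CB·AB·DC·AB·CB·AB·BB·DC·CB·AB·DC·AB·CB·AB·DC·AB·CB·AB·DC·AB·CB·AB
    A ↦ CB
    B ↦ AB
    C ↦ DC
    D ↦ BB

A->CB, B->AB, C->DC, D->BB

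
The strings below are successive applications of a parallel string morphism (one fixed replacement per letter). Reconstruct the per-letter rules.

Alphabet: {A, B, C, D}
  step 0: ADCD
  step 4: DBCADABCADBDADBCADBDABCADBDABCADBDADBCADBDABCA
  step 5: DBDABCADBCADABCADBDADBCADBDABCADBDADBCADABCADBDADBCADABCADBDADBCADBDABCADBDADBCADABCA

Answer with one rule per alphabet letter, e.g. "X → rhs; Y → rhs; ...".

  step 4 ⇒ step 5: DBCADABCADBDADBCADBDABCADBDABCADBDADBCADBDABCA ⇒ DB·DA·B·CA·DB·CA·DA·B·CA·DB·DA·DB·CA·DB·DA·B·CA·DB·DA·DB·CA·DA·B·CA·DB·DA·DB·CA·DA·B·CA·DB·DA·DB·CA·DB·DA·B·CA·DB·DA·DB·CA·DA·B·CA
    A ↦ CA
    B ↦ DA
    C ↦ B
    D ↦ DB

A->CA, B->DA, C->B, D->DB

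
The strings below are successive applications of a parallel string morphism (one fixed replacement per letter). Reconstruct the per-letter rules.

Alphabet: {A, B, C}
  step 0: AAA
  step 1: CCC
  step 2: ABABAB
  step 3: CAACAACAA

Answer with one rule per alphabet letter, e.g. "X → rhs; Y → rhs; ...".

  step 2 ⇒ step 3: ABABAB ⇒ C·AA·C·AA·C·AA
    A ↦ C
    B ↦ AA
  step 1 ⇒ step 2: CCC ⇒ AB·AB·AB
    C ↦ AB

A->C, B->AA, C->AB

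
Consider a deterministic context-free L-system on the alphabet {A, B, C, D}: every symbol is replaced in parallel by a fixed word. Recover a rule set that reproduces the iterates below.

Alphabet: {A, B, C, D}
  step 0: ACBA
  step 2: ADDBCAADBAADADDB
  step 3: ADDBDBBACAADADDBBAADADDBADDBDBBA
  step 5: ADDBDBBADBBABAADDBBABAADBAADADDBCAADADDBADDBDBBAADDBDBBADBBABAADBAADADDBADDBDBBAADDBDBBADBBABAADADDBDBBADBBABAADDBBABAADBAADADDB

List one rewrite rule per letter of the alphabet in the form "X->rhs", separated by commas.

  step 2 ⇒ step 3: ADDBCAADBAADADDB ⇒ AD·DB·DB·BA·CA·AD·AD·DB·BA·AD·AD·DB·AD·DB·DB·BA
    A ↦ AD
    B ↦ BA
    C ↦ CA
    D ↦ DB

A->AD, B->BA, C->CA, D->DB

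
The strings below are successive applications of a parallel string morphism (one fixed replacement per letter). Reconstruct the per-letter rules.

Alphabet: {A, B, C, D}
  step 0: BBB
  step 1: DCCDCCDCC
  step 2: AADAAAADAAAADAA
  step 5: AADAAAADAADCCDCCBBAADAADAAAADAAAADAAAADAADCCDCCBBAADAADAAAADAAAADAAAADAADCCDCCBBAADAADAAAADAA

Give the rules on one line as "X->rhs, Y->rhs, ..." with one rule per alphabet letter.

  step 1 ⇒ step 2: DCCDCCDCC ⇒ AAD·A·A·AAD·A·A·AAD·A·A
    C ↦ A
    D ↦ AAD
    A ↦ B  (constrained at step 2)
  step 0 ⇒ step 1: BBB ⇒ DCC·DCC·DCC
    B ↦ DCC

A->B, B->DCC, C->A, D->AAD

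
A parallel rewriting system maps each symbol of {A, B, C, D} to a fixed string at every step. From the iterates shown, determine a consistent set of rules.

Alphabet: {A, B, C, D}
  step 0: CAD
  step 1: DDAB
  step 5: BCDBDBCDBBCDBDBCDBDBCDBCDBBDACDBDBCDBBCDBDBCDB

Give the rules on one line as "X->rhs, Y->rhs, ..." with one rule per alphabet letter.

  step 0 ⇒ step 1: CAD ⇒ D·DA·B
    A ↦ DA
    C ↦ D
    D ↦ B
    B ↦ CDB  (constrained at step 1)

A->DA, B->CDB, C->D, D->B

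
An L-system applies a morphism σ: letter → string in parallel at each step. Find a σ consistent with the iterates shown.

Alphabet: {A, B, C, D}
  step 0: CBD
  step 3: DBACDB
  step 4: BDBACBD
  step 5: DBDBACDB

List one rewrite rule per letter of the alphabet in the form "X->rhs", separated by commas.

  step 4 ⇒ step 5: BDBACBD ⇒ D·B·D·B·AC·D·B
    A ↦ B
    B ↦ D
    C ↦ AC
    D ↦ B

A->B, B->D, C->AC, D->B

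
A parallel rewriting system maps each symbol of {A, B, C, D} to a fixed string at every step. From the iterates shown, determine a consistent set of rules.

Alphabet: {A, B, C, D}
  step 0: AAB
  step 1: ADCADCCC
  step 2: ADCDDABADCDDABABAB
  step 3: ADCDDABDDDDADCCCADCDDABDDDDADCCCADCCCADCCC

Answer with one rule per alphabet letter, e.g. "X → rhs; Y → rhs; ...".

  step 2 ⇒ step 3: ADCDDABADCDDABABAB ⇒ ADC·DD·AB·DD·DD·ADC·CC·ADC·DD·AB·DD·DD·ADC·CC·ADC·CC·ADC·CC
    A ↦ ADC
    B ↦ CC
    C ↦ AB
    D ↦ DD

A->ADC, B->CC, C->AB, D->DD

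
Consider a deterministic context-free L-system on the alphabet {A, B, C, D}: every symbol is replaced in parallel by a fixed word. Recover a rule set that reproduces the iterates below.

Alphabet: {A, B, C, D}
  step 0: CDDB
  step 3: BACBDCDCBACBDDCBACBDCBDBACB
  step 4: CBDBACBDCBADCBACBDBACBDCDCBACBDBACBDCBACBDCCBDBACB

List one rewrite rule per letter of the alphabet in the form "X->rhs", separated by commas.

  step 3 ⇒ step 4: BACBDCDCBACBDDCBACBDCBDBACB ⇒ CB·D·BA·CB·DC·BA·DC·BA·CB·D·BA·CB·DC·DC·BA·CB·D·BA·CB·DC·BA·CB·DC·CB·D·BA·CB
    A ↦ D
    B ↦ CB
    C ↦ BA
    D ↦ DC

A->D, B->CB, C->BA, D->DC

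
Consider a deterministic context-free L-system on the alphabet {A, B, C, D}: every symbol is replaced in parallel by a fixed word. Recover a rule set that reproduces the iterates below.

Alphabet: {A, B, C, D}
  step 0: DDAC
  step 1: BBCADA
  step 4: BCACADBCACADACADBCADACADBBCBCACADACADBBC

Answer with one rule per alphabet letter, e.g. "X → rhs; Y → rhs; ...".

A->CAD, B->BC, C->A, D->B

  step 0 ⇒ step 1: DDAC ⇒ B·B·CAD·A
    A ↦ CAD
    C ↦ A
    D ↦ B
    B ↦ BC  (constrained at step 1)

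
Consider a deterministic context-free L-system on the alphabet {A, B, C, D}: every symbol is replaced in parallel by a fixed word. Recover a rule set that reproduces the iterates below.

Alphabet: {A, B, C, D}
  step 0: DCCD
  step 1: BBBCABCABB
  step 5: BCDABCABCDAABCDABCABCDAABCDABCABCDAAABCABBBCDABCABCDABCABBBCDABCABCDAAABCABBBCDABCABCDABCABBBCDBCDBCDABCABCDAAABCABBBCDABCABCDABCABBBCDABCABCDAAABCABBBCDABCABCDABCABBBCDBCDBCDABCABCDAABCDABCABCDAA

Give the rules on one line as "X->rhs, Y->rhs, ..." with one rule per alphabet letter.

A->BCD, B->A, C->BCA, D->BB

  step 0 ⇒ step 1: DCCD ⇒ BB·BCA·BCA·BB
    C ↦ BCA
    D ↦ BB
    A ↦ BCD  (constrained at step 1)
    B ↦ A  (constrained at step 1)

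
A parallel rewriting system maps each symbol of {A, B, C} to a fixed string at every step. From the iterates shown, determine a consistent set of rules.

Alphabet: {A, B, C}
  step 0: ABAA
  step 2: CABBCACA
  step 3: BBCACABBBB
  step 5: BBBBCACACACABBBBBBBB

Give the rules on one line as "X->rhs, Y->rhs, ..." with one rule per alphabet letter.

A->B, B->CA, C->B

  step 2 ⇒ step 3: CABBCACA ⇒ B·B·CA·CA·B·B·B·B
    A ↦ B
    B ↦ CA
    C ↦ B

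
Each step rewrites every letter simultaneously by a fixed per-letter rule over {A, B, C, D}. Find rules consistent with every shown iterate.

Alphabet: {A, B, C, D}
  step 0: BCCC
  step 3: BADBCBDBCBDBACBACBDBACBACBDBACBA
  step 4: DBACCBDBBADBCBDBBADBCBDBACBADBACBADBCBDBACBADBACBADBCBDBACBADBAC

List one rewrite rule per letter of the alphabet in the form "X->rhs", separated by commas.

  step 3 ⇒ step 4: BADBCBDBCBDBACBACBDBACBACBDBACBA ⇒ DB·AC·CB·DB·BA·DB·CB·DB·BA·DB·CB·DB·AC·BA·DB·AC·BA·DB·CB·DB·AC·BA·DB·AC·BA·DB·CB·DB·AC·BA·DB·AC
    A ↦ AC
    B ↦ DB
    C ↦ BA
    D ↦ CB

A->AC, B->DB, C->BA, D->CB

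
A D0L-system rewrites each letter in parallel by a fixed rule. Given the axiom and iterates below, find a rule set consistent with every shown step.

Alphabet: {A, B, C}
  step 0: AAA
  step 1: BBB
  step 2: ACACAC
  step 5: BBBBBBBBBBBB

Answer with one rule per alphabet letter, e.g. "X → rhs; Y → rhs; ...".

  step 1 ⇒ step 2: BBB ⇒ AC·AC·AC
    B ↦ AC
  step 0 ⇒ step 1: AAA ⇒ B·B·B
    A ↦ B
    C ↦ B  (constrained at step 2)

A->B, B->AC, C->B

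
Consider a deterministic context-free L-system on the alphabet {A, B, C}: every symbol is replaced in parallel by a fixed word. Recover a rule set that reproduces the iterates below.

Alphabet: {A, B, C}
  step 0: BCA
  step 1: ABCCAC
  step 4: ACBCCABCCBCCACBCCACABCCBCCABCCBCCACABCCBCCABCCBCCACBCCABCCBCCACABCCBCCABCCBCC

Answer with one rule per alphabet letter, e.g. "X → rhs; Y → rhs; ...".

A->AC, B->A, C->BCC

  step 0 ⇒ step 1: BCA ⇒ A·BCC·AC
    A ↦ AC
    B ↦ A
    C ↦ BCC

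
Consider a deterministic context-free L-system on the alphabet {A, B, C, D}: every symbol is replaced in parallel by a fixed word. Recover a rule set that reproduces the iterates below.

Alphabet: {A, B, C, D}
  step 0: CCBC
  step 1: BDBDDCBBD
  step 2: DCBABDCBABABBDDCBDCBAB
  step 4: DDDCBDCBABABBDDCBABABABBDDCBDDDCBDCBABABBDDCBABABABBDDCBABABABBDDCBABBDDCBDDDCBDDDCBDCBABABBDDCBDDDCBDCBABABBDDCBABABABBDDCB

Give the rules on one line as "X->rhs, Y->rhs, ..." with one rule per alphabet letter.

  step 1 ⇒ step 2: BDBDDCBBD ⇒ DCB·AB·DCB·AB·AB·BD·DCB·DCB·AB
    B ↦ DCB
    C ↦ BD
    D ↦ AB
    A ↦ DD  (constrained at step 2)

A->DD, B->DCB, C->BD, D->AB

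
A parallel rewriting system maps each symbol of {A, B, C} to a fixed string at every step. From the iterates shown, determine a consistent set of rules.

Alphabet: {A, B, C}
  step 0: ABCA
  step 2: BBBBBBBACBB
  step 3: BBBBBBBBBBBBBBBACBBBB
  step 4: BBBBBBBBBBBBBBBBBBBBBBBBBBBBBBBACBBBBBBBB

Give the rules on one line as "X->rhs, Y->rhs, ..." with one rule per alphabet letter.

A->B, B->BB, C->AC

  step 3 ⇒ step 4: BBBBBBBBBBBBBBBACBBBB ⇒ BB·BB·BB·BB·BB·BB·BB·BB·BB·BB·BB·BB·BB·BB·BB·B·AC·BB·BB·BB·BB
    A ↦ B
    B ↦ BB
    C ↦ AC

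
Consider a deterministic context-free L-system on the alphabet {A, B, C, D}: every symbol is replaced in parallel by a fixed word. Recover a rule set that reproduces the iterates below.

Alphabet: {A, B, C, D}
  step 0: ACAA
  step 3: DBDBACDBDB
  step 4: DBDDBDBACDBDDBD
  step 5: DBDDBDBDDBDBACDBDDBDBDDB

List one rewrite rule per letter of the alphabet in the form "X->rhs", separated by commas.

  step 4 ⇒ step 5: DBDDBDBACDBDDBD ⇒ DB·D·DB·DB·D·DB·D·B·AC·DB·D·DB·DB·D·DB
    A ↦ B
    B ↦ D
    C ↦ AC
    D ↦ DB

A->B, B->D, C->AC, D->DB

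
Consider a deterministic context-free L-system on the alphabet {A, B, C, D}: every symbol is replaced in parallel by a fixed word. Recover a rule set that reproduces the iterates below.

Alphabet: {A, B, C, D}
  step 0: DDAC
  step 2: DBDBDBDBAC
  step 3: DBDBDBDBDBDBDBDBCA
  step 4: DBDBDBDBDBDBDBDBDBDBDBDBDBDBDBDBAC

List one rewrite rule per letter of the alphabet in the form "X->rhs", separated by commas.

  step 3 ⇒ step 4: DBDBDBDBDBDBDBDBCA ⇒ DB·DB·DB·DB·DB·DB·DB·DB·DB·DB·DB·DB·DB·DB·DB·DB·A·C
    A ↦ C
    B ↦ DB
    C ↦ A
    D ↦ DB

A->C, B->DB, C->A, D->DB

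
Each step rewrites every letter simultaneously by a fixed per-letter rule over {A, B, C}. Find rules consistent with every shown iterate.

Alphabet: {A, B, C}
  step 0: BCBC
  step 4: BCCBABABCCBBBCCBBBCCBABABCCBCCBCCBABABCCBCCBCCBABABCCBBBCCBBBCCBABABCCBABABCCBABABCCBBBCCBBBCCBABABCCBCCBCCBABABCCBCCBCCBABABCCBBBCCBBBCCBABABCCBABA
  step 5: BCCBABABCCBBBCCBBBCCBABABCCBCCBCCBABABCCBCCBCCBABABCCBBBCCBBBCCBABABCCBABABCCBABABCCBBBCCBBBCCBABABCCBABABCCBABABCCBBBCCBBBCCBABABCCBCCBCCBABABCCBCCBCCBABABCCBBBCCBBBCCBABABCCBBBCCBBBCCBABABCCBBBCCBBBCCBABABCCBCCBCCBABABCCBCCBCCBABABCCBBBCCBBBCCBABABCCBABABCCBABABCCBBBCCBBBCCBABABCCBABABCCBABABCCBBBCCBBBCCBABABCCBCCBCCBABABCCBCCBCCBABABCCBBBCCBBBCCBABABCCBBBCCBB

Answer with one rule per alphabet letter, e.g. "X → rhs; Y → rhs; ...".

A->BB, B->BCC, C->BA

  step 4 ⇒ step 5: BCCBABABCCBBBCCBBBCCBABABCCBCCBCCBABABCCBCCBCCBABABCCBBBCCBBBCCBABABCCBABABCCBABABCCBBBCCBBBCCBABABCCBCCBCCBABABCCBCCBCCBABABCCBBBCCBBBCCBABABCCBABA ⇒ BCC·BA·BA·BCC·BB·BCC·BB·BCC·BA·BA·BCC·BCC·BCC·BA·BA·BCC·BCC·BCC·BA·BA·BCC·BB·BCC·BB·BCC·BA·BA·BCC·BA·BA·BCC·BA·BA·BCC·BB·BCC·BB·BCC·BA·BA·BCC·BA·BA·BCC·BA·BA·BCC·BB·BCC·BB·BCC·BA·BA·BCC·BCC·BCC·BA·BA·BCC·BCC·BCC·BA·BA·BCC·BB·BCC·BB·BCC·BA·BA·BCC·BB·BCC·BB·BCC·BA·BA·BCC·BB·BCC·BB·BCC·BA·BA·BCC·BCC·BCC·BA·BA·BCC·BCC·BCC·BA·BA·BCC·BB·BCC·BB·BCC·BA·BA·BCC·BA·BA·BCC·BA·BA·BCC·BB·BCC·BB·BCC·BA·BA·BCC·BA·BA·BCC·BA·BA·BCC·BB·BCC·BB·BCC·BA·BA·BCC·BCC·BCC·BA·BA·BCC·BCC·BCC·BA·BA·BCC·BB·BCC·BB·BCC·BA·BA·BCC·BB·BCC·BB
    A ↦ BB
    B ↦ BCC
    C ↦ BA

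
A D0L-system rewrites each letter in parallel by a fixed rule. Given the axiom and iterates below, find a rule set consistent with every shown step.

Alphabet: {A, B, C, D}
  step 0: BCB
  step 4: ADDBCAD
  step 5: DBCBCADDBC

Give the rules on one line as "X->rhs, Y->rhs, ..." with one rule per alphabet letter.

A->D, B->A, C->D, D->BC

  step 4 ⇒ step 5: ADDBCAD ⇒ D·BC·BC·A·D·D·BC
    A ↦ D
    B ↦ A
    C ↦ D
    D ↦ BC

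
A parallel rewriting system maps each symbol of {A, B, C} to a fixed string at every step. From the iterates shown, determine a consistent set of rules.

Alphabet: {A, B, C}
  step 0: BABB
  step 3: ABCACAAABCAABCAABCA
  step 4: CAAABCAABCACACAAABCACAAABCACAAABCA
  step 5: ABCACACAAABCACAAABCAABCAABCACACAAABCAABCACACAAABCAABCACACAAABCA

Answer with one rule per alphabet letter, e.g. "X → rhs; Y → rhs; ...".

A->CA, B->A, C->AB

  step 4 ⇒ step 5: CAAABCAABCACACAAABCACAAABCACAAABCA ⇒ AB·CA·CA·CA·A·AB·CA·CA·A·AB·CA·AB·CA·AB·CA·CA·CA·A·AB·CA·AB·CA·CA·CA·A·AB·CA·AB·CA·CA·CA·A·AB·CA
    A ↦ CA
    B ↦ A
    C ↦ AB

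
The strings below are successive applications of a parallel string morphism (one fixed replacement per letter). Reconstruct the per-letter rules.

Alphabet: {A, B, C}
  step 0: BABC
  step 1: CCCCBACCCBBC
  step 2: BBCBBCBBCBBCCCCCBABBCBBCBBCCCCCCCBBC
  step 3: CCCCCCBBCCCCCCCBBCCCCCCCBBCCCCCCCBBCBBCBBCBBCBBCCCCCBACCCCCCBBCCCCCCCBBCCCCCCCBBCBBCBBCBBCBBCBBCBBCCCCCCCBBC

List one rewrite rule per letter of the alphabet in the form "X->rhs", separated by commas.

A->CBA, B->CCC, C->BBC

  step 2 ⇒ step 3: BBCBBCBBCBBCCCCCBABBCBBCBBCCCCCCCBBC ⇒ CCC·CCC·BBC·CCC·CCC·BBC·CCC·CCC·BBC·CCC·CCC·BBC·BBC·BBC·BBC·BBC·CCC·CBA·CCC·CCC·BBC·CCC·CCC·BBC·CCC·CCC·BBC·BBC·BBC·BBC·BBC·BBC·BBC·CCC·CCC·BBC
    A ↦ CBA
    B ↦ CCC
    C ↦ BBC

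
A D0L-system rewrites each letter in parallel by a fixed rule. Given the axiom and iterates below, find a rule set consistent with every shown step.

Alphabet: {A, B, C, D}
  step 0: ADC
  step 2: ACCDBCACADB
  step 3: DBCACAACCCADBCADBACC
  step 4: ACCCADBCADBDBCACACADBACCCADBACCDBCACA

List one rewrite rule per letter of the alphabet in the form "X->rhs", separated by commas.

  step 3 ⇒ step 4: DBCACAACCCADBCADBACC ⇒ AC·C·CA·DB·CA·DB·DB·CA·CA·CA·DB·AC·C·CA·DB·AC·C·DB·CA·CA
    A ↦ DB
    B ↦ C
    C ↦ CA
    D ↦ AC

A->DB, B->C, C->CA, D->AC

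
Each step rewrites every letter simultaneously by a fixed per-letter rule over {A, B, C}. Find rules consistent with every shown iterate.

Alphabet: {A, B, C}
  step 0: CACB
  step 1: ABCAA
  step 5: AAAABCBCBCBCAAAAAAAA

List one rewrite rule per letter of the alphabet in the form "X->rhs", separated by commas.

  step 0 ⇒ step 1: CACB ⇒ A·BC·A·A
    A ↦ BC
    B ↦ A
    C ↦ A

A->BC, B->A, C->A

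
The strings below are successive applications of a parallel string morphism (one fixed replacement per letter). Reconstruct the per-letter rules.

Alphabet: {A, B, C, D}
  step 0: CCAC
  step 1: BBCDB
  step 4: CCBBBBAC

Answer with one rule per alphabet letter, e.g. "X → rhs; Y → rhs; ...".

  step 0 ⇒ step 1: CCAC ⇒ B·B·CD·B
    A ↦ CD
    C ↦ B
    B ↦ C  (constrained at step 1)
    D ↦ BA  (constrained at step 1)

A->CD, B->C, C->B, D->BA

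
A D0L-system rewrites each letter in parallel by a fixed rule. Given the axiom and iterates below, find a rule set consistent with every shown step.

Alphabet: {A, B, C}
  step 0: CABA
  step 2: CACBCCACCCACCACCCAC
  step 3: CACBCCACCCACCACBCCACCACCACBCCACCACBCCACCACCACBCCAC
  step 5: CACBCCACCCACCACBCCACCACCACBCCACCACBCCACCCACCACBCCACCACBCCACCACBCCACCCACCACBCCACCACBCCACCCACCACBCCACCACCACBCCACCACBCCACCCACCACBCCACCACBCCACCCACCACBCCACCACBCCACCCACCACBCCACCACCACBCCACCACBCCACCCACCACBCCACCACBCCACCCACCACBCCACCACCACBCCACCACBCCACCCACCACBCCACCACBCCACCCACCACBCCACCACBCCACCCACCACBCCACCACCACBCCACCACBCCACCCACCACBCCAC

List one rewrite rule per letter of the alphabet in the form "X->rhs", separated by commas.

A->BC, B->C, C->CAC

  step 2 ⇒ step 3: CACBCCACCCACCACCCAC ⇒ CAC·BC·CAC·C·CAC·CAC·BC·CAC·CAC·CAC·BC·CAC·CAC·BC·CAC·CAC·CAC·BC·CAC
    A ↦ BC
    B ↦ C
    C ↦ CAC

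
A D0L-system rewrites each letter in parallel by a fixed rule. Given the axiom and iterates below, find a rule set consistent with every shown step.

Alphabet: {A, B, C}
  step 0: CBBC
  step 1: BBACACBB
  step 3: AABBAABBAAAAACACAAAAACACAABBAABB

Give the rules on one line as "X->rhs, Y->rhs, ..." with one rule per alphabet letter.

A->AA, B->AC, C->BB

  step 0 ⇒ step 1: CBBC ⇒ BB·AC·AC·BB
    B ↦ AC
    C ↦ BB
    A ↦ AA  (constrained at step 1)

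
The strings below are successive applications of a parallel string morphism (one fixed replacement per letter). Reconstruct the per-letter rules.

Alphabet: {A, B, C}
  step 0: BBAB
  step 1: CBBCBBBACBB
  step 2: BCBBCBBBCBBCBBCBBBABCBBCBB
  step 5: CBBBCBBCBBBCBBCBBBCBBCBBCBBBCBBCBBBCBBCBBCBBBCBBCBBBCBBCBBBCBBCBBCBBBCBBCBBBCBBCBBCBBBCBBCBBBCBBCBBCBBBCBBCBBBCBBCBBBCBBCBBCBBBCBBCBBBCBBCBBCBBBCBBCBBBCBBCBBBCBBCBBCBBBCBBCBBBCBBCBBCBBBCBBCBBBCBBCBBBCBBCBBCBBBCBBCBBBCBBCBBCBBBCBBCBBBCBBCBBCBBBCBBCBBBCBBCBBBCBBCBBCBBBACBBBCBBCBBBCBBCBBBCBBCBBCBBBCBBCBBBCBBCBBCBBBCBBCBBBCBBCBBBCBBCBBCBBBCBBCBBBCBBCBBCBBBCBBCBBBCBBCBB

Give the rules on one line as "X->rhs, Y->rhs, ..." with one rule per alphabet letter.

A->BA, B->CBB, C->B

  step 1 ⇒ step 2: CBBCBBBACBB ⇒ B·CBB·CBB·B·CBB·CBB·CBB·BA·B·CBB·CBB
    A ↦ BA
    B ↦ CBB
    C ↦ B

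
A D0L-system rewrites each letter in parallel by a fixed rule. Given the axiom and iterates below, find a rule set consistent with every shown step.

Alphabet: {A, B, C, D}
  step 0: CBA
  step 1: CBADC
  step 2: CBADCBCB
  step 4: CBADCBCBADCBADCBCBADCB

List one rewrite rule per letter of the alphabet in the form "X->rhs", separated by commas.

A->C, B->AD, C->CB, D->B

  step 1 ⇒ step 2: CBADC ⇒ CB·AD·C·B·CB
    A ↦ C
    B ↦ AD
    C ↦ CB
    D ↦ B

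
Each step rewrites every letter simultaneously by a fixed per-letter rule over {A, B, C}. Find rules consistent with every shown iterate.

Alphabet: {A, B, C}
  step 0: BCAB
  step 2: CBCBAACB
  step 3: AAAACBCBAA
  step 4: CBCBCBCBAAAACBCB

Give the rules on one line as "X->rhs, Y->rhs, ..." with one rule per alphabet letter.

  step 3 ⇒ step 4: AAAACBCBAA ⇒ CB·CB·CB·CB·A·A·A·A·CB·CB
    A ↦ CB
    B ↦ A
    C ↦ A

A->CB, B->A, C->A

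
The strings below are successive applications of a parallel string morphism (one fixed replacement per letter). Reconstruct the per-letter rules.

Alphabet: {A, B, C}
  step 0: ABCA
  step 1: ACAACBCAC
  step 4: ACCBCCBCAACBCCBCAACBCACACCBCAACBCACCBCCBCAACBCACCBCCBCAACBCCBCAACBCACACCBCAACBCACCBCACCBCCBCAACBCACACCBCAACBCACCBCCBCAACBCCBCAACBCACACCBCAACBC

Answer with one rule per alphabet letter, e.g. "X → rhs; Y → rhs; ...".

  step 0 ⇒ step 1: ABCA ⇒ AC·AA·CBC·AC
    A ↦ AC
    B ↦ AA
    C ↦ CBC

A->AC, B->AA, C->CBC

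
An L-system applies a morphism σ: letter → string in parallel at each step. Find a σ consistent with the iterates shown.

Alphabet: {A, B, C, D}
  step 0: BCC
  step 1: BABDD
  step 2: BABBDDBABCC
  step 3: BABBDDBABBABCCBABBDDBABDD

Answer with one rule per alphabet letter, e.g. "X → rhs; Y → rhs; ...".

A->BDD, B->BAB, C->D, D->C

  step 2 ⇒ step 3: BABBDDBABCC ⇒ BAB·BDD·BAB·BAB·C·C·BAB·BDD·BAB·D·D
    A ↦ BDD
    B ↦ BAB
    C ↦ D
    D ↦ C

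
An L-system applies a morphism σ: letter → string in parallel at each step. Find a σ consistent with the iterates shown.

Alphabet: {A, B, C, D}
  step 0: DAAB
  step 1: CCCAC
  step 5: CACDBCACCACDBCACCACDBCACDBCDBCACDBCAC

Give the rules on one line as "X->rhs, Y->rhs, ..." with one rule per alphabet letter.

A->C, B->AC, C->DB, D->C

  step 0 ⇒ step 1: DAAB ⇒ C·C·C·AC
    A ↦ C
    B ↦ AC
    D ↦ C
    C ↦ DB  (constrained at step 1)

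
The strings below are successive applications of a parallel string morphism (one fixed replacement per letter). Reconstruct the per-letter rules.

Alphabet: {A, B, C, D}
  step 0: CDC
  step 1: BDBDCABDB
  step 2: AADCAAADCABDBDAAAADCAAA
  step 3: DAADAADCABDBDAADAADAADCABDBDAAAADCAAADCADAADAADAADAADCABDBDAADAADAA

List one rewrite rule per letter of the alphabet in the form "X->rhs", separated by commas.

  step 2 ⇒ step 3: AADCAAADCABDBDAAAADCAAA ⇒ DAA·DAA·DCA·BDB·DAA·DAA·DAA·DCA·BDB·DAA·AA·DCA·AA·DCA·DAA·DAA·DAA·DAA·DCA·BDB·DAA·DAA·DAA
    A ↦ DAA
    B ↦ AA
    C ↦ BDB
    D ↦ DCA

A->DAA, B->AA, C->BDB, D->DCA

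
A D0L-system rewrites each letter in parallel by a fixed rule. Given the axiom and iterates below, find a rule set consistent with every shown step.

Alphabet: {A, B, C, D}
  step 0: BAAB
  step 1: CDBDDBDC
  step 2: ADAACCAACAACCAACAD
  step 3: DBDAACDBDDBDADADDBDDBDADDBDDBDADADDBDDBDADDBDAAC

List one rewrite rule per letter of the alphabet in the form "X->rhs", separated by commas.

  step 2 ⇒ step 3: ADAACCAACAACCAACAD ⇒ DBD·AAC·DBD·DBD·AD·AD·DBD·DBD·AD·DBD·DBD·AD·AD·DBD·DBD·AD·DBD·AAC
    A ↦ DBD
    C ↦ AD
    D ↦ AAC
  step 0 ⇒ step 1: BAAB ⇒ C·DBD·DBD·C
    B ↦ C

A->DBD, B->C, C->AD, D->AAC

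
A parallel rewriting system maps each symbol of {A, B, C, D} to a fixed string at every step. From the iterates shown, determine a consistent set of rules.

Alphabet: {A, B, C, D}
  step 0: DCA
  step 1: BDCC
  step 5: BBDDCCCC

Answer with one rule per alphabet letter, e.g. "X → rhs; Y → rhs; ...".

  step 0 ⇒ step 1: DCA ⇒ B·D·CC
    A ↦ CC
    C ↦ D
    D ↦ B
    B ↦ A  (constrained at step 1)

A->CC, B->A, C->D, D->B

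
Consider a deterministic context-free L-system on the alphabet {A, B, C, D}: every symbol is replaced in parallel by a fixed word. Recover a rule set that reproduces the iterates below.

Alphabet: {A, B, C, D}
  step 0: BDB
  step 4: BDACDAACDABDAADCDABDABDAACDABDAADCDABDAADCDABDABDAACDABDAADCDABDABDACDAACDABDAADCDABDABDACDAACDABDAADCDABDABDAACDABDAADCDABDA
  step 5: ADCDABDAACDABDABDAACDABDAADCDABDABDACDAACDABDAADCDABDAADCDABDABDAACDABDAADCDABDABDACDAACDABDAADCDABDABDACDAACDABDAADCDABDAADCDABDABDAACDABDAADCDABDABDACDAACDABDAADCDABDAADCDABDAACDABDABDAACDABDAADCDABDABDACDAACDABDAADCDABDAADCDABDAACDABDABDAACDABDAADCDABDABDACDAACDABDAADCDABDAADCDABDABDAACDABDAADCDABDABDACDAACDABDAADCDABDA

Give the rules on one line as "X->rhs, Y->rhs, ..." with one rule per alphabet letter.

  step 4 ⇒ step 5: BDACDAACDABDAADCDABDABDAACDABDAADCDABDAADCDABDABDAACDABDAADCDABDABDACDAACDABDAADCDABDABDACDAACDABDAADCDABDABDAACDABDAADCDABDA ⇒ AD·CDA·BDA·A·CDA·BDA·BDA·A·CDA·BDA·AD·CDA·BDA·BDA·CDA·A·CDA·BDA·AD·CDA·BDA·AD·CDA·BDA·BDA·A·CDA·BDA·AD·CDA·BDA·BDA·CDA·A·CDA·BDA·AD·CDA·BDA·BDA·CDA·A·CDA·BDA·AD·CDA·BDA·AD·CDA·BDA·BDA·A·CDA·BDA·AD·CDA·BDA·BDA·CDA·A·CDA·BDA·AD·CDA·BDA·AD·CDA·BDA·A·CDA·BDA·BDA·A·CDA·BDA·AD·CDA·BDA·BDA·CDA·A·CDA·BDA·AD·CDA·BDA·AD·CDA·BDA·A·CDA·BDA·BDA·A·CDA·BDA·AD·CDA·BDA·BDA·CDA·A·CDA·BDA·AD·CDA·BDA·AD·CDA·BDA·BDA·A·CDA·BDA·AD·CDA·BDA·BDA·CDA·A·CDA·BDA·AD·CDA·BDA
    A ↦ BDA
    B ↦ AD
    C ↦ A
    D ↦ CDA

A->BDA, B->AD, C->A, D->CDA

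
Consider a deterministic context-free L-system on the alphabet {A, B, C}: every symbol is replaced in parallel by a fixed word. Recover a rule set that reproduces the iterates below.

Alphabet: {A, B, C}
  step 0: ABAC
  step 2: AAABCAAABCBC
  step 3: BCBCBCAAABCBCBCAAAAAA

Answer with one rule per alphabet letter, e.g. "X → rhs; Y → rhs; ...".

A->BC, B->A, C->AA

  step 2 ⇒ step 3: AAABCAAABCBC ⇒ BC·BC·BC·A·AA·BC·BC·BC·A·AA·A·AA
    A ↦ BC
    B ↦ A
    C ↦ AA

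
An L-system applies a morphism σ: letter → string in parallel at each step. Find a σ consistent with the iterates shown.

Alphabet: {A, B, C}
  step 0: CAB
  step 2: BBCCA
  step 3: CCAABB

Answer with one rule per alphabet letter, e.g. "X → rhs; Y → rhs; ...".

A->BB, B->C, C->A

  step 2 ⇒ step 3: BBCCA ⇒ C·C·A·A·BB
    A ↦ BB
    B ↦ C
    C ↦ A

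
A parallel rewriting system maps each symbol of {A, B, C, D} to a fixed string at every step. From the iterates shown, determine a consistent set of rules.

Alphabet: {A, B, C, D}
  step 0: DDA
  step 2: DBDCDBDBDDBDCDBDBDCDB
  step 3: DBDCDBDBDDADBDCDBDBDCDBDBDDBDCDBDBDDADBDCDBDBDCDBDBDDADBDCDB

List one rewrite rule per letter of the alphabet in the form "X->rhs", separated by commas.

  step 2 ⇒ step 3: DBDCDBDBDDBDCDBDBDCDB ⇒ DBD·CDB·DBD·DA·DBD·CDB·DBD·CDB·DBD·DBD·CDB·DBD·DA·DBD·CDB·DBD·CDB·DBD·DA·DBD·CDB
    B ↦ CDB
    C ↦ DA
    D ↦ DBD
    A ↦ B  (constrained at step 0)

A->B, B->CDB, C->DA, D->DBD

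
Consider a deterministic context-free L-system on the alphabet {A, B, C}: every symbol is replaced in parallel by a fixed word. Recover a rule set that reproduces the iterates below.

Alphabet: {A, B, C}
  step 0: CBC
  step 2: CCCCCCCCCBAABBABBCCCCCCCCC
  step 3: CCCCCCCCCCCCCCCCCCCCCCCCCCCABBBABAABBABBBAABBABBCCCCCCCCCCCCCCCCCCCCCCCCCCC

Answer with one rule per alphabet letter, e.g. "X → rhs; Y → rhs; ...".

A->BA, B->ABB, C->CCC

  step 2 ⇒ step 3: CCCCCCCCCBAABBABBCCCCCCCCC ⇒ CCC·CCC·CCC·CCC·CCC·CCC·CCC·CCC·CCC·ABB·BA·BA·ABB·ABB·BA·ABB·ABB·CCC·CCC·CCC·CCC·CCC·CCC·CCC·CCC·CCC
    A ↦ BA
    B ↦ ABB
    C ↦ CCC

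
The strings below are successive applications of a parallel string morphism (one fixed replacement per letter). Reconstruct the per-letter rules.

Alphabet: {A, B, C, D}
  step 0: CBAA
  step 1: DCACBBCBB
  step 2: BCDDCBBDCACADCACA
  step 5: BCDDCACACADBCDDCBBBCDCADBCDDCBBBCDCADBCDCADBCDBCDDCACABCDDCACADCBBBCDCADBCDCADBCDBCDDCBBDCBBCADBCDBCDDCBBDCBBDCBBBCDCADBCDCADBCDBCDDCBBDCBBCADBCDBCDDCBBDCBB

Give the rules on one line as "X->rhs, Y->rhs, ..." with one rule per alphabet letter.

A->CBB, B->CA, C->D, D->BCD

  step 1 ⇒ step 2: DCACBBCBB ⇒ BCD·D·CBB·D·CA·CA·D·CA·CA
    A ↦ CBB
    B ↦ CA
    C ↦ D
    D ↦ BCD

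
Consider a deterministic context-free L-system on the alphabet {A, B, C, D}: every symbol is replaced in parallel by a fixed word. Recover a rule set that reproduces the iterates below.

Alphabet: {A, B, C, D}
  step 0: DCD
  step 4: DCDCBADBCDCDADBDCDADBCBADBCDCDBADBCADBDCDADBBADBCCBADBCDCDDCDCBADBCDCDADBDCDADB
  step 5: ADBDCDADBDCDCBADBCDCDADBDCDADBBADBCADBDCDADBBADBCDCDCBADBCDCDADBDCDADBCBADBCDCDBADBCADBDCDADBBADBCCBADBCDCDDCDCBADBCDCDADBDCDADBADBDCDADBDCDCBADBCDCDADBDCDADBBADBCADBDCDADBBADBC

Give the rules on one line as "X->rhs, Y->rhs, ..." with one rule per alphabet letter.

A->B, B->C, C->DCD, D->ADB

  step 4 ⇒ step 5: DCDCBADBCDCDADBDCDADBCBADBCDCDBADBCADBDCDADBBADBCCBADBCDCDDCDCBADBCDCDADBDCDADB ⇒ ADB·DCD·ADB·DCD·C·B·ADB·C·DCD·ADB·DCD·ADB·B·ADB·C·ADB·DCD·ADB·B·ADB·C·DCD·C·B·ADB·C·DCD·ADB·DCD·ADB·C·B·ADB·C·DCD·B·ADB·C·ADB·DCD·ADB·B·ADB·C·C·B·ADB·C·DCD·DCD·C·B·ADB·C·DCD·ADB·DCD·ADB·ADB·DCD·ADB·DCD·C·B·ADB·C·DCD·ADB·DCD·ADB·B·ADB·C·ADB·DCD·ADB·B·ADB·C
    A ↦ B
    B ↦ C
    C ↦ DCD
    D ↦ ADB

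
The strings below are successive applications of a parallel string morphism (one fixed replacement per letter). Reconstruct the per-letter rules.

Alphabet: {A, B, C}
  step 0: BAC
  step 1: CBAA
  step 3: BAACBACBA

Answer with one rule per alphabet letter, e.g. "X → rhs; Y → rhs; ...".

  step 0 ⇒ step 1: BAC ⇒ C·BA·A
    A ↦ BA
    B ↦ C
    C ↦ A

A->BA, B->C, C->A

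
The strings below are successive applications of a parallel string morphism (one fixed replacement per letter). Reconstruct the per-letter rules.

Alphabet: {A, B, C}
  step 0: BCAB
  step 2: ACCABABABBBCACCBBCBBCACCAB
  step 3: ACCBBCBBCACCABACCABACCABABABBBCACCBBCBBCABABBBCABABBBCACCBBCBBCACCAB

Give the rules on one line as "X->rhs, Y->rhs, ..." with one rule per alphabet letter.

A->ACC, B->AB, C->BBC

  step 2 ⇒ step 3: ACCABABABBBCACCBBCBBCACCAB ⇒ ACC·BBC·BBC·ACC·AB·ACC·AB·ACC·AB·AB·AB·BBC·ACC·BBC·BBC·AB·AB·BBC·AB·AB·BBC·ACC·BBC·BBC·ACC·AB
    A ↦ ACC
    B ↦ AB
    C ↦ BBC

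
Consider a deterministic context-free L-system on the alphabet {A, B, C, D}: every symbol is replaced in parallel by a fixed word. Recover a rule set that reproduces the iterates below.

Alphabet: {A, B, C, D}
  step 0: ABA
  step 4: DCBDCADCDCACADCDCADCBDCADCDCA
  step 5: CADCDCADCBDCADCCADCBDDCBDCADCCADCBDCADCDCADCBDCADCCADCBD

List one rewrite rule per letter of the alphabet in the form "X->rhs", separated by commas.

  step 4 ⇒ step 5: DCBDCADCDCACADCDCADCBDCADCDCA ⇒ CA·DC·D·CA·DC·BD·CA·DC·CA·DC·BD·DC·BD·CA·DC·CA·DC·BD·CA·DC·D·CA·DC·BD·CA·DC·CA·DC·BD
    A ↦ BD
    B ↦ D
    C ↦ DC
    D ↦ CA

A->BD, B->D, C->DC, D->CA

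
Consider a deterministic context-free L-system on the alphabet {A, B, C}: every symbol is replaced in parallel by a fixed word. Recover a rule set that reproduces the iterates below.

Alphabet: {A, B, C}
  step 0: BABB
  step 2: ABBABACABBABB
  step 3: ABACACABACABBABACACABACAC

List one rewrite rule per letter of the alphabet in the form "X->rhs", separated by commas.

A->AB, B->AC, C->B

  step 2 ⇒ step 3: ABBABACABBABB ⇒ AB·AC·AC·AB·AC·AB·B·AB·AC·AC·AB·AC·AC
    A ↦ AB
    B ↦ AC
    C ↦ B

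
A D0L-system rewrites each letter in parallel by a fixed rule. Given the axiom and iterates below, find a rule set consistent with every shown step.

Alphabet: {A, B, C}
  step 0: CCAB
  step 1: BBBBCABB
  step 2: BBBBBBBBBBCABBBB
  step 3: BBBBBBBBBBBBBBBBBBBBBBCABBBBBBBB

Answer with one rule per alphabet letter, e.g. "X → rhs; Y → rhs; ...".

  step 2 ⇒ step 3: BBBBBBBBBBCABBBB ⇒ BB·BB·BB·BB·BB·BB·BB·BB·BB·BB·BB·CA·BB·BB·BB·BB
    A ↦ CA
    B ↦ BB
    C ↦ BB

A->CA, B->BB, C->BB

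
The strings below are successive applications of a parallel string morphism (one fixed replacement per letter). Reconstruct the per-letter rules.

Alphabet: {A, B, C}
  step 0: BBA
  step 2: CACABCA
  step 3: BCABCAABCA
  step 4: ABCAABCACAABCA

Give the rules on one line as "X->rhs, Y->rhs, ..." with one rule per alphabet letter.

A->CA, B->A, C->B

  step 3 ⇒ step 4: BCABCAABCA ⇒ A·B·CA·A·B·CA·CA·A·B·CA
    A ↦ CA
    B ↦ A
    C ↦ B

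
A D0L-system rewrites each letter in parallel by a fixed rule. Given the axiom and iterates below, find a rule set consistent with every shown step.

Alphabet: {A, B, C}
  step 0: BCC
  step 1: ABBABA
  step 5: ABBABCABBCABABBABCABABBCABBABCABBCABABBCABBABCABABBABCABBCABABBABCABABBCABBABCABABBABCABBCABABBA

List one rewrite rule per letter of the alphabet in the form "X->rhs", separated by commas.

  step 0 ⇒ step 1: BCC ⇒ AB·BA·BA
    B ↦ AB
    C ↦ BA
    A ↦ BC  (constrained at step 1)

A->BC, B->AB, C->BA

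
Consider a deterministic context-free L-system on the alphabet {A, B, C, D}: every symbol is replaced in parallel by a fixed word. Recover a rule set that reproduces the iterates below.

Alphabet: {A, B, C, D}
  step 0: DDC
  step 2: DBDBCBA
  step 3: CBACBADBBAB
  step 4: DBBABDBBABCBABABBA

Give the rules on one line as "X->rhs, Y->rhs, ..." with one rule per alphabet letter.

  step 3 ⇒ step 4: CBACBADBBAB ⇒ DB·BA·B·DB·BA·B·C·BA·BA·B·BA
    A ↦ B
    B ↦ BA
    C ↦ DB
    D ↦ C

A->B, B->BA, C->DB, D->C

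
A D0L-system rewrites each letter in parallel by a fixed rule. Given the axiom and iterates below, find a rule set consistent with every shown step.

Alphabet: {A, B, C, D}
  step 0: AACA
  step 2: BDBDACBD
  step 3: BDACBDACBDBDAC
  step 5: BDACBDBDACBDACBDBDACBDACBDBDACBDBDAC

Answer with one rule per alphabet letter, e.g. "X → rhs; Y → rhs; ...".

  step 2 ⇒ step 3: BDBDACBD ⇒ BD·AC·BD·AC·B·D·BD·AC
    A ↦ B
    B ↦ BD
    C ↦ D
    D ↦ AC

A->B, B->BD, C->D, D->AC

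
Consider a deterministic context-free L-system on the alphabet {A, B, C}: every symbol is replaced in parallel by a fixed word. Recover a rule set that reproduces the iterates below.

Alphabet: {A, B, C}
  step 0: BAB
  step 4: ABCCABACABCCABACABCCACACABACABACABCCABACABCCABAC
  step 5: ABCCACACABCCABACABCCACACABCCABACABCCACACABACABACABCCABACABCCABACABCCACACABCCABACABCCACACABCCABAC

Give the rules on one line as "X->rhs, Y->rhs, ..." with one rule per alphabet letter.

  step 4 ⇒ step 5: ABCCABACABCCABACABCCACACABACABACABCCABACABCCABAC ⇒ AB·CC·AC·AC·AB·CC·AB·AC·AB·CC·AC·AC·AB·CC·AB·AC·AB·CC·AC·AC·AB·AC·AB·AC·AB·CC·AB·AC·AB·CC·AB·AC·AB·CC·AC·AC·AB·CC·AB·AC·AB·CC·AC·AC·AB·CC·AB·AC
    A ↦ AB
    B ↦ CC
    C ↦ AC

A->AB, B->CC, C->AC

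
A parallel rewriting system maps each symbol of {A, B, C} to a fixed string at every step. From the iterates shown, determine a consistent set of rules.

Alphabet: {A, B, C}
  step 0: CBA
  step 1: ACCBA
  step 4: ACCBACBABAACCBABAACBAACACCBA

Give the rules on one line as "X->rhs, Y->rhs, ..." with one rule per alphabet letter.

  step 0 ⇒ step 1: CBA ⇒ AC·C·BA
    A ↦ BA
    B ↦ C
    C ↦ AC

A->BA, B->C, C->AC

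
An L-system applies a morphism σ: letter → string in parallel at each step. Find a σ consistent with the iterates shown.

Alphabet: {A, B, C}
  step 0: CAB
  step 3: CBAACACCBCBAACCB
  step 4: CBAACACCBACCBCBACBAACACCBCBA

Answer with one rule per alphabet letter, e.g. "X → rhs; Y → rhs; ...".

A->AC, B->A, C->CB

  step 3 ⇒ step 4: CBAACACCBCBAACCB ⇒ CB·A·AC·AC·CB·AC·CB·CB·A·CB·A·AC·AC·CB·CB·A
    A ↦ AC
    B ↦ A
    C ↦ CB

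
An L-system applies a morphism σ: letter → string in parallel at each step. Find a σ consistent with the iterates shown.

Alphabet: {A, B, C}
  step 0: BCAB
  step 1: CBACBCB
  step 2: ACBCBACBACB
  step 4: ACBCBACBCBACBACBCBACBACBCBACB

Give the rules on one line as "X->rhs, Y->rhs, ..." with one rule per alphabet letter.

  step 1 ⇒ step 2: CBACBCB ⇒ A·CB·CB·A·CB·A·CB
    A ↦ CB
    B ↦ CB
    C ↦ A

A->CB, B->CB, C->A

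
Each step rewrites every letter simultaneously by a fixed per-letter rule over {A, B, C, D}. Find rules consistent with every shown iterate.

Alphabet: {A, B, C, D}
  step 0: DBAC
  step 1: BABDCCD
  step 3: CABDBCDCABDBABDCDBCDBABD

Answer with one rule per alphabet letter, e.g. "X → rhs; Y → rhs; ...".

  step 0 ⇒ step 1: DBAC ⇒ B·ABD·C·CD
    A ↦ C
    B ↦ ABD
    C ↦ CD
    D ↦ B

A->C, B->ABD, C->CD, D->B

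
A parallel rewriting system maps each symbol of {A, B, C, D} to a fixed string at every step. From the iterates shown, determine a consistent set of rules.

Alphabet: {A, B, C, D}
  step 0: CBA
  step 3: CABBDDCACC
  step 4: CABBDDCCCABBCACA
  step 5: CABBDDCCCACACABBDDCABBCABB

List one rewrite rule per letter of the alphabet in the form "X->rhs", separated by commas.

A->BB, B->D, C->CA, D->C

  step 4 ⇒ step 5: CABBDDCCCABBCACA ⇒ CA·BB·D·D·C·C·CA·CA·CA·BB·D·D·CA·BB·CA·BB
    A ↦ BB
    B ↦ D
    C ↦ CA
    D ↦ C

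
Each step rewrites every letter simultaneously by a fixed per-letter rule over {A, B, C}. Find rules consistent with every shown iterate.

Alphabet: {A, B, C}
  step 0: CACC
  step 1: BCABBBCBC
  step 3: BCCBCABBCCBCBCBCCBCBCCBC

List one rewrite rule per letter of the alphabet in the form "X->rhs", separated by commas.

A->ABB, B->C, C->BC

  step 0 ⇒ step 1: CACC ⇒ BC·ABB·BC·BC
    A ↦ ABB
    C ↦ BC
    B ↦ C  (constrained at step 1)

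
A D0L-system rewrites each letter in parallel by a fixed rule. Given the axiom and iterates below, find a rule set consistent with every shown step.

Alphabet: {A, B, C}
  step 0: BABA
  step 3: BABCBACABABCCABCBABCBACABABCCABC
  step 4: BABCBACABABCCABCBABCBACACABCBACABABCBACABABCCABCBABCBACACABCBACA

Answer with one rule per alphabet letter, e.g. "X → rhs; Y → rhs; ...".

  step 3 ⇒ step 4: BABCBACABABCCABCBABCBACABABCCABC ⇒ BA·BC·BA·CA·BA·BC·CA·BC·BA·BC·BA·CA·CA·BC·BA·CA·BA·BC·BA·CA·BA·BC·CA·BC·BA·BC·BA·CA·CA·BC·BA·CA
    A ↦ BC
    B ↦ BA
    C ↦ CA

A->BC, B->BA, C->CA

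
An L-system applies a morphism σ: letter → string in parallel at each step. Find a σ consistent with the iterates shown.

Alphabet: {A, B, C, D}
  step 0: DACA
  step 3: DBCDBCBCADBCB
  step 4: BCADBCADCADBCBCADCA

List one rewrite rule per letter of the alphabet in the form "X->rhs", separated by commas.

  step 3 ⇒ step 4: DBCDBCBCADBCB ⇒ B·CA·D·B·CA·D·CA·D·BC·B·CA·D·CA
    A ↦ BC
    B ↦ CA
    C ↦ D
    D ↦ B

A->BC, B->CA, C->D, D->B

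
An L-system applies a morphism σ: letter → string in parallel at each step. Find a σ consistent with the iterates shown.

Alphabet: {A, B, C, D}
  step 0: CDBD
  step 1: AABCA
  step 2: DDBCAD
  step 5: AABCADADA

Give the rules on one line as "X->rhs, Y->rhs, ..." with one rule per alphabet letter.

A->D, B->BC, C->A, D->A

  step 1 ⇒ step 2: AABCA ⇒ D·D·BC·A·D
    A ↦ D
    B ↦ BC
    C ↦ A
  step 0 ⇒ step 1: CDBD ⇒ A·A·BC·A
    D ↦ A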